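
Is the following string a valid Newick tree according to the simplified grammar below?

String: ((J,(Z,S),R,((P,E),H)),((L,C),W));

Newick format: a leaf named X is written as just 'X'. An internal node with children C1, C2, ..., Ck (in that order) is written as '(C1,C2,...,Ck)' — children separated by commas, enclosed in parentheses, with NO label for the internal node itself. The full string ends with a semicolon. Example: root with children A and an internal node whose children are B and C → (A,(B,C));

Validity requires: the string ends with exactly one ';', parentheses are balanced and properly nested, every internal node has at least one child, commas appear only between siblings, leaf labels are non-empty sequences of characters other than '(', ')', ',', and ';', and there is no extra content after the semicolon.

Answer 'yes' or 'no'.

Input: ((J,(Z,S),R,((P,E),H)),((L,C),W));
Paren balance: 7 '(' vs 7 ')' OK
Ends with single ';': True
Full parse: OK
Valid: True

Answer: yes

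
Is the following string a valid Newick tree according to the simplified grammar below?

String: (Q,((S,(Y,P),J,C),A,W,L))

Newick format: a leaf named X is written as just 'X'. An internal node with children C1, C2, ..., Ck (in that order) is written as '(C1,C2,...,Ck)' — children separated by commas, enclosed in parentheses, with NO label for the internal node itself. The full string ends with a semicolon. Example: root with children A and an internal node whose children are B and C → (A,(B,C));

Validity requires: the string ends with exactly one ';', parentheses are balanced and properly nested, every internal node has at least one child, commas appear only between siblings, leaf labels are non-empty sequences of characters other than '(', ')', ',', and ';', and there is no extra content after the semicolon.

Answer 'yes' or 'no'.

Input: (Q,((S,(Y,P),J,C),A,W,L))
Paren balance: 4 '(' vs 4 ')' OK
Ends with single ';': False
Full parse: FAILS (must end with ;)
Valid: False

Answer: no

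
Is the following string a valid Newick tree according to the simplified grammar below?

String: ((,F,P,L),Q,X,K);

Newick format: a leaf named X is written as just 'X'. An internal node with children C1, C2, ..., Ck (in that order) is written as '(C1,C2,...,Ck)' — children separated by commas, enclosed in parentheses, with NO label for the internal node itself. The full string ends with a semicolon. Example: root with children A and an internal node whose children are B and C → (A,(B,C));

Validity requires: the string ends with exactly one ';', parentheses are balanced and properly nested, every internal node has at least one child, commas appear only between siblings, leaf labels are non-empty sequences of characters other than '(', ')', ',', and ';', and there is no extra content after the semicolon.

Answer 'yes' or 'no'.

Answer: no

Derivation:
Input: ((,F,P,L),Q,X,K);
Paren balance: 2 '(' vs 2 ')' OK
Ends with single ';': True
Full parse: FAILS (empty leaf label at pos 2)
Valid: False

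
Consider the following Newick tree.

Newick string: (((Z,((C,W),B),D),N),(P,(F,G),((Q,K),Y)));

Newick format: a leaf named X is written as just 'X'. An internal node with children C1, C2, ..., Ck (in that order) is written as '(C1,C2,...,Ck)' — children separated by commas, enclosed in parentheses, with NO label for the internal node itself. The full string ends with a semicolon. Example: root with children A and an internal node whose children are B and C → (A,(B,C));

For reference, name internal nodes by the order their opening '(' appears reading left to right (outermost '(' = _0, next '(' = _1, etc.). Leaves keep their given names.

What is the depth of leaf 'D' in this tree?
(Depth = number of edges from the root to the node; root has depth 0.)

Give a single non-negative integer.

Answer: 3

Derivation:
Newick: (((Z,((C,W),B),D),N),(P,(F,G),((Q,K),Y)));
Naming internals by '(' encounter order: outermost '(' = _0, next = _1, ...
Query node: D
Path from root: _0 -> _1 -> _2 -> D
Depth of D: 3 (number of edges from root)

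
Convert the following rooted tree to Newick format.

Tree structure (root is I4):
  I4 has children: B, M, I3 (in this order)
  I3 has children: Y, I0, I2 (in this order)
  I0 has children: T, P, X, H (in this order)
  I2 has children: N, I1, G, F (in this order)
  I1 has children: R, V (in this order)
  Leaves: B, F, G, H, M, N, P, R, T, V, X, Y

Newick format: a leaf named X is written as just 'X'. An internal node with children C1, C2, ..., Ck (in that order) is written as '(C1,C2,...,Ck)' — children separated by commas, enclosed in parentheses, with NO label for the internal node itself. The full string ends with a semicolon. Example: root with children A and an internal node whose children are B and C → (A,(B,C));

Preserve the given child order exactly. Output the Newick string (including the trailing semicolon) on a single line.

internal I4 with children ['B', 'M', 'I3']
  leaf 'B' → 'B'
  leaf 'M' → 'M'
  internal I3 with children ['Y', 'I0', 'I2']
    leaf 'Y' → 'Y'
    internal I0 with children ['T', 'P', 'X', 'H']
      leaf 'T' → 'T'
      leaf 'P' → 'P'
      leaf 'X' → 'X'
      leaf 'H' → 'H'
    → '(T,P,X,H)'
    internal I2 with children ['N', 'I1', 'G', 'F']
      leaf 'N' → 'N'
      internal I1 with children ['R', 'V']
        leaf 'R' → 'R'
        leaf 'V' → 'V'
      → '(R,V)'
      leaf 'G' → 'G'
      leaf 'F' → 'F'
    → '(N,(R,V),G,F)'
  → '(Y,(T,P,X,H),(N,(R,V),G,F))'
→ '(B,M,(Y,(T,P,X,H),(N,(R,V),G,F)))'
Final: (B,M,(Y,(T,P,X,H),(N,(R,V),G,F)));

Answer: (B,M,(Y,(T,P,X,H),(N,(R,V),G,F)));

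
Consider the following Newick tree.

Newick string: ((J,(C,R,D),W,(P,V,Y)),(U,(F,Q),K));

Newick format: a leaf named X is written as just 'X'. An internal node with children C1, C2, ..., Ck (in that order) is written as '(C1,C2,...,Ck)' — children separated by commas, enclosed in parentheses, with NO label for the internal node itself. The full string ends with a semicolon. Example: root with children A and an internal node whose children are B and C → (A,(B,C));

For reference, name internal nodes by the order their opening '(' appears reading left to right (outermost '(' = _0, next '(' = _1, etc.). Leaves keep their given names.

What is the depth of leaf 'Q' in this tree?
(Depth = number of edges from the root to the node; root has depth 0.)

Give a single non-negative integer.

Newick: ((J,(C,R,D),W,(P,V,Y)),(U,(F,Q),K));
Naming internals by '(' encounter order: outermost '(' = _0, next = _1, ...
Query node: Q
Path from root: _0 -> _4 -> _5 -> Q
Depth of Q: 3 (number of edges from root)

Answer: 3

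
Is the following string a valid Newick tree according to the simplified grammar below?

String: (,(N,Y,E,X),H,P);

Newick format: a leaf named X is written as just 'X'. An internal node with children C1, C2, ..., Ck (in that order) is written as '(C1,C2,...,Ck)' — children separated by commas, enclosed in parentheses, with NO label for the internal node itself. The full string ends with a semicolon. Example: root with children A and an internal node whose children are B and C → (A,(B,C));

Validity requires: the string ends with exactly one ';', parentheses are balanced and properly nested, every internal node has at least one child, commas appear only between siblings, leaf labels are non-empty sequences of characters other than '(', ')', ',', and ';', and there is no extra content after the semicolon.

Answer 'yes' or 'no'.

Input: (,(N,Y,E,X),H,P);
Paren balance: 2 '(' vs 2 ')' OK
Ends with single ';': True
Full parse: FAILS (empty leaf label at pos 1)
Valid: False

Answer: no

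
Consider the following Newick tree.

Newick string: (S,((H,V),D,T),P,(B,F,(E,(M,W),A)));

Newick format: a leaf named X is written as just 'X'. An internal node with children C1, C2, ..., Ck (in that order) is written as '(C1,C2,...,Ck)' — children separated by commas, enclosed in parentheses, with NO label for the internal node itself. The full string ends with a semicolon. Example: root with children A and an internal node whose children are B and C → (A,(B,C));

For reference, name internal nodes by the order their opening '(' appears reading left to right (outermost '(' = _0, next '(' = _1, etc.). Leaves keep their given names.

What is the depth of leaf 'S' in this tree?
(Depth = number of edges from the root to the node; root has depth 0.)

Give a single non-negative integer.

Answer: 1

Derivation:
Newick: (S,((H,V),D,T),P,(B,F,(E,(M,W),A)));
Naming internals by '(' encounter order: outermost '(' = _0, next = _1, ...
Query node: S
Path from root: _0 -> S
Depth of S: 1 (number of edges from root)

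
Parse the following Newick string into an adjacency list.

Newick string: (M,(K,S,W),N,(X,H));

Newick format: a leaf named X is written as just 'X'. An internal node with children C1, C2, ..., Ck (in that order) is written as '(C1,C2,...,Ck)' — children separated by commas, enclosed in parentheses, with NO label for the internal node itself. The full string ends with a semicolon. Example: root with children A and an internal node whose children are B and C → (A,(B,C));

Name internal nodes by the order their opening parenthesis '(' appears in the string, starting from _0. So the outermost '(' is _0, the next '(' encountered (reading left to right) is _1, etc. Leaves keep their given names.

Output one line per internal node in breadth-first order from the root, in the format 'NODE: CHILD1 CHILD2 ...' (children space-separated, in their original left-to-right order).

Input: (M,(K,S,W),N,(X,H));
Scanning left-to-right, naming '(' by encounter order:
  pos 0: '(' -> open internal node _0 (depth 1)
  pos 3: '(' -> open internal node _1 (depth 2)
  pos 9: ')' -> close internal node _1 (now at depth 1)
  pos 13: '(' -> open internal node _2 (depth 2)
  pos 17: ')' -> close internal node _2 (now at depth 1)
  pos 18: ')' -> close internal node _0 (now at depth 0)
Total internal nodes: 3
BFS adjacency from root:
  _0: M _1 N _2
  _1: K S W
  _2: X H

Answer: _0: M _1 N _2
_1: K S W
_2: X H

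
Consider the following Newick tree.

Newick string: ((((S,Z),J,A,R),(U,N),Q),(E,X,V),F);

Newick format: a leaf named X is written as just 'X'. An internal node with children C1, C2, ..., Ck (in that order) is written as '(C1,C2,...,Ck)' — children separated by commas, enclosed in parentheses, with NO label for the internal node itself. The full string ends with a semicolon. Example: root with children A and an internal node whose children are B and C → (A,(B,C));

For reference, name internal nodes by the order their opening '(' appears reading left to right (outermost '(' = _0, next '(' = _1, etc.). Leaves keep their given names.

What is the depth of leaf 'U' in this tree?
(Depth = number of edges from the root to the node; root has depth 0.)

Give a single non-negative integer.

Answer: 3

Derivation:
Newick: ((((S,Z),J,A,R),(U,N),Q),(E,X,V),F);
Naming internals by '(' encounter order: outermost '(' = _0, next = _1, ...
Query node: U
Path from root: _0 -> _1 -> _4 -> U
Depth of U: 3 (number of edges from root)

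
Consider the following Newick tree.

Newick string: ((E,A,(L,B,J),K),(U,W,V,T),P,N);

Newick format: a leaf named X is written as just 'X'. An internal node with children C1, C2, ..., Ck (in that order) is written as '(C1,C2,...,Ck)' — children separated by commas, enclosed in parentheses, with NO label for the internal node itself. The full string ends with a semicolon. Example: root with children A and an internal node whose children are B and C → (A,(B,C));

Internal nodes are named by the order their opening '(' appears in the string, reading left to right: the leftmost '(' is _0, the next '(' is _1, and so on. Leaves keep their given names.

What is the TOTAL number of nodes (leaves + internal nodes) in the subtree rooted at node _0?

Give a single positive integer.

Newick: ((E,A,(L,B,J),K),(U,W,V,T),P,N);
Locate _0: it is the '(' at position 0 (the 1st '(' reading left to right).
Query: subtree rooted at _0
_0: subtree_size = 1 + 15
  _1: subtree_size = 1 + 7
    E: subtree_size = 1 + 0
    A: subtree_size = 1 + 0
    _2: subtree_size = 1 + 3
      L: subtree_size = 1 + 0
      B: subtree_size = 1 + 0
      J: subtree_size = 1 + 0
    K: subtree_size = 1 + 0
  _3: subtree_size = 1 + 4
    U: subtree_size = 1 + 0
    W: subtree_size = 1 + 0
    V: subtree_size = 1 + 0
    T: subtree_size = 1 + 0
  P: subtree_size = 1 + 0
  N: subtree_size = 1 + 0
Total subtree size of _0: 16

Answer: 16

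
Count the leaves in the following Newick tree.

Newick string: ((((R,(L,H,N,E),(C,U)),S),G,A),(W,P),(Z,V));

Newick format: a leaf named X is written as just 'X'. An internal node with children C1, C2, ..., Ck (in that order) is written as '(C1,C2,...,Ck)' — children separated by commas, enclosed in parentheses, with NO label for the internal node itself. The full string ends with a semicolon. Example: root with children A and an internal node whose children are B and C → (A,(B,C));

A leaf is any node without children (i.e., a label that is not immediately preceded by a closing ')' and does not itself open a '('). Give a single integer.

Newick: ((((R,(L,H,N,E),(C,U)),S),G,A),(W,P),(Z,V));
Scan left-to-right; a leaf is any maximal label run not followed by '(':
  pos 4: leaf 'R' → count = 1
  pos 7: leaf 'L' → count = 2
  pos 9: leaf 'H' → count = 3
  pos 11: leaf 'N' → count = 4
  pos 13: leaf 'E' → count = 5
  pos 17: leaf 'C' → count = 6
  pos 19: leaf 'U' → count = 7
  pos 23: leaf 'S' → count = 8
  pos 26: leaf 'G' → count = 9
  pos 28: leaf 'A' → count = 10
  pos 32: leaf 'W' → count = 11
  pos 34: leaf 'P' → count = 12
  pos 38: leaf 'Z' → count = 13
  pos 40: leaf 'V' → count = 14
Total leaves: 14

Answer: 14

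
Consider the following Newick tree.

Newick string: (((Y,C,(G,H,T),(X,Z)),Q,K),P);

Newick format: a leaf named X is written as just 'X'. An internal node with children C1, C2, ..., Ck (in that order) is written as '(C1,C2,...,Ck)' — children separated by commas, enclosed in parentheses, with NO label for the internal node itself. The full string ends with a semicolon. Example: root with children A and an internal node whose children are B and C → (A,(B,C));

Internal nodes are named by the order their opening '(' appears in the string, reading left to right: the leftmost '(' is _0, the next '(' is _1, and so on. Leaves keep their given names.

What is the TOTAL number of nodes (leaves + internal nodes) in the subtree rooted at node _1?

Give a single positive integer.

Answer: 13

Derivation:
Newick: (((Y,C,(G,H,T),(X,Z)),Q,K),P);
Locate _1: it is the '(' at position 1 (the 2nd '(' reading left to right).
Query: subtree rooted at _1
_1: subtree_size = 1 + 12
  _2: subtree_size = 1 + 9
    Y: subtree_size = 1 + 0
    C: subtree_size = 1 + 0
    _3: subtree_size = 1 + 3
      G: subtree_size = 1 + 0
      H: subtree_size = 1 + 0
      T: subtree_size = 1 + 0
    _4: subtree_size = 1 + 2
      X: subtree_size = 1 + 0
      Z: subtree_size = 1 + 0
  Q: subtree_size = 1 + 0
  K: subtree_size = 1 + 0
Total subtree size of _1: 13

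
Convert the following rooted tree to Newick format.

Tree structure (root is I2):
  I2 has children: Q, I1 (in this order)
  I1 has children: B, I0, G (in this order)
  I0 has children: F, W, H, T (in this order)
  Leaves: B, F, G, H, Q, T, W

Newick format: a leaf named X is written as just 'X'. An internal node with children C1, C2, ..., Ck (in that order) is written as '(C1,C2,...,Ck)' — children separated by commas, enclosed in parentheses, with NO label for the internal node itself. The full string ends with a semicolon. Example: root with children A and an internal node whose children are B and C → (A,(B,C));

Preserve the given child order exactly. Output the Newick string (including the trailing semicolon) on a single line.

internal I2 with children ['Q', 'I1']
  leaf 'Q' → 'Q'
  internal I1 with children ['B', 'I0', 'G']
    leaf 'B' → 'B'
    internal I0 with children ['F', 'W', 'H', 'T']
      leaf 'F' → 'F'
      leaf 'W' → 'W'
      leaf 'H' → 'H'
      leaf 'T' → 'T'
    → '(F,W,H,T)'
    leaf 'G' → 'G'
  → '(B,(F,W,H,T),G)'
→ '(Q,(B,(F,W,H,T),G))'
Final: (Q,(B,(F,W,H,T),G));

Answer: (Q,(B,(F,W,H,T),G));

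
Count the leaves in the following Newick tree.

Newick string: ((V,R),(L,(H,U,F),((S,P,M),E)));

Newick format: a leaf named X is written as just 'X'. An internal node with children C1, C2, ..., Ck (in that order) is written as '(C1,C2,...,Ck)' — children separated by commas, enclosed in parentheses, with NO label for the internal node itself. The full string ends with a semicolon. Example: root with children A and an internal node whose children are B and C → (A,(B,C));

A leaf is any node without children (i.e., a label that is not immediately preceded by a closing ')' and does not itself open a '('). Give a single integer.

Newick: ((V,R),(L,(H,U,F),((S,P,M),E)));
Scan left-to-right; a leaf is any maximal label run not followed by '(':
  pos 2: leaf 'V' → count = 1
  pos 4: leaf 'R' → count = 2
  pos 8: leaf 'L' → count = 3
  pos 11: leaf 'H' → count = 4
  pos 13: leaf 'U' → count = 5
  pos 15: leaf 'F' → count = 6
  pos 20: leaf 'S' → count = 7
  pos 22: leaf 'P' → count = 8
  pos 24: leaf 'M' → count = 9
  pos 27: leaf 'E' → count = 10
Total leaves: 10

Answer: 10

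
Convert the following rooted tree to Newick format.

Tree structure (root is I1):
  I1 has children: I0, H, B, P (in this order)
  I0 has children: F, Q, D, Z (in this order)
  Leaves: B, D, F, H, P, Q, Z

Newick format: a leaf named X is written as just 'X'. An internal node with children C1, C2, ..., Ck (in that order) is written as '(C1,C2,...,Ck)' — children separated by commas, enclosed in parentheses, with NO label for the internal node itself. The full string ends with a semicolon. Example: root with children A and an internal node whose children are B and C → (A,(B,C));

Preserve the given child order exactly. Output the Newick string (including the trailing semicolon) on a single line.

Answer: ((F,Q,D,Z),H,B,P);

Derivation:
internal I1 with children ['I0', 'H', 'B', 'P']
  internal I0 with children ['F', 'Q', 'D', 'Z']
    leaf 'F' → 'F'
    leaf 'Q' → 'Q'
    leaf 'D' → 'D'
    leaf 'Z' → 'Z'
  → '(F,Q,D,Z)'
  leaf 'H' → 'H'
  leaf 'B' → 'B'
  leaf 'P' → 'P'
→ '((F,Q,D,Z),H,B,P)'
Final: ((F,Q,D,Z),H,B,P);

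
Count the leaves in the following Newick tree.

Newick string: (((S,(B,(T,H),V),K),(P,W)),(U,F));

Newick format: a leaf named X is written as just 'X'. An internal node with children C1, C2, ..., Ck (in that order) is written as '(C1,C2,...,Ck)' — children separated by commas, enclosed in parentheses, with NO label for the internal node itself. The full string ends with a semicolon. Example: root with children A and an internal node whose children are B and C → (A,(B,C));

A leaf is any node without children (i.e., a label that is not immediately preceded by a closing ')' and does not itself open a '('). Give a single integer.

Answer: 10

Derivation:
Newick: (((S,(B,(T,H),V),K),(P,W)),(U,F));
Scan left-to-right; a leaf is any maximal label run not followed by '(':
  pos 3: leaf 'S' → count = 1
  pos 6: leaf 'B' → count = 2
  pos 9: leaf 'T' → count = 3
  pos 11: leaf 'H' → count = 4
  pos 14: leaf 'V' → count = 5
  pos 17: leaf 'K' → count = 6
  pos 21: leaf 'P' → count = 7
  pos 23: leaf 'W' → count = 8
  pos 28: leaf 'U' → count = 9
  pos 30: leaf 'F' → count = 10
Total leaves: 10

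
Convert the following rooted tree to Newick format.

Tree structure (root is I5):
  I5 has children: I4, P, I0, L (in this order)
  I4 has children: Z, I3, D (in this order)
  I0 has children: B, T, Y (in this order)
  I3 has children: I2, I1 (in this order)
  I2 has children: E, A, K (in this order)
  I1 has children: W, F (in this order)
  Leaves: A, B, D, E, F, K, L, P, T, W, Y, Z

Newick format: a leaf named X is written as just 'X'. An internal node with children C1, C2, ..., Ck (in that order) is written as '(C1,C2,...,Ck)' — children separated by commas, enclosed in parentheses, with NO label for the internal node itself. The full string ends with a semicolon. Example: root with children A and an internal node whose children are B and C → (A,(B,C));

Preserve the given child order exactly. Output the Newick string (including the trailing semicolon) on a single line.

Answer: ((Z,((E,A,K),(W,F)),D),P,(B,T,Y),L);

Derivation:
internal I5 with children ['I4', 'P', 'I0', 'L']
  internal I4 with children ['Z', 'I3', 'D']
    leaf 'Z' → 'Z'
    internal I3 with children ['I2', 'I1']
      internal I2 with children ['E', 'A', 'K']
        leaf 'E' → 'E'
        leaf 'A' → 'A'
        leaf 'K' → 'K'
      → '(E,A,K)'
      internal I1 with children ['W', 'F']
        leaf 'W' → 'W'
        leaf 'F' → 'F'
      → '(W,F)'
    → '((E,A,K),(W,F))'
    leaf 'D' → 'D'
  → '(Z,((E,A,K),(W,F)),D)'
  leaf 'P' → 'P'
  internal I0 with children ['B', 'T', 'Y']
    leaf 'B' → 'B'
    leaf 'T' → 'T'
    leaf 'Y' → 'Y'
  → '(B,T,Y)'
  leaf 'L' → 'L'
→ '((Z,((E,A,K),(W,F)),D),P,(B,T,Y),L)'
Final: ((Z,((E,A,K),(W,F)),D),P,(B,T,Y),L);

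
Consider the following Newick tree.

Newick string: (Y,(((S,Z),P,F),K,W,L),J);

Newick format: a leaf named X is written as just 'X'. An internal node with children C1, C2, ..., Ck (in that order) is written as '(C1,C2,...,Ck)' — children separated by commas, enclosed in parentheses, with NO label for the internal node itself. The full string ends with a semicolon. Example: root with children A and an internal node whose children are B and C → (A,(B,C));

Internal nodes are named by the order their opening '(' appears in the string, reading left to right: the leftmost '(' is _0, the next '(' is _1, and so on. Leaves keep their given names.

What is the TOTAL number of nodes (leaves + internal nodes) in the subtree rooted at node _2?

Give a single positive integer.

Answer: 6

Derivation:
Newick: (Y,(((S,Z),P,F),K,W,L),J);
Locate _2: it is the '(' at position 4 (the 3rd '(' reading left to right).
Query: subtree rooted at _2
_2: subtree_size = 1 + 5
  _3: subtree_size = 1 + 2
    S: subtree_size = 1 + 0
    Z: subtree_size = 1 + 0
  P: subtree_size = 1 + 0
  F: subtree_size = 1 + 0
Total subtree size of _2: 6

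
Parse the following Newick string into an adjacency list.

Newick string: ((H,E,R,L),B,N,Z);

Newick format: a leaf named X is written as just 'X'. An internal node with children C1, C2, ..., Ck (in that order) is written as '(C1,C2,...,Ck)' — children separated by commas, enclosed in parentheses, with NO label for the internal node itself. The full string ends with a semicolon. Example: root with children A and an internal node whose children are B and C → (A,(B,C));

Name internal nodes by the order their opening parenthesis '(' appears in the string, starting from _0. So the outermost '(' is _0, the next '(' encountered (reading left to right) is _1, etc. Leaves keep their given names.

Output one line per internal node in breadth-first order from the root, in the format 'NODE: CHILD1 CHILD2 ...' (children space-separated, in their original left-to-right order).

Input: ((H,E,R,L),B,N,Z);
Scanning left-to-right, naming '(' by encounter order:
  pos 0: '(' -> open internal node _0 (depth 1)
  pos 1: '(' -> open internal node _1 (depth 2)
  pos 9: ')' -> close internal node _1 (now at depth 1)
  pos 16: ')' -> close internal node _0 (now at depth 0)
Total internal nodes: 2
BFS adjacency from root:
  _0: _1 B N Z
  _1: H E R L

Answer: _0: _1 B N Z
_1: H E R L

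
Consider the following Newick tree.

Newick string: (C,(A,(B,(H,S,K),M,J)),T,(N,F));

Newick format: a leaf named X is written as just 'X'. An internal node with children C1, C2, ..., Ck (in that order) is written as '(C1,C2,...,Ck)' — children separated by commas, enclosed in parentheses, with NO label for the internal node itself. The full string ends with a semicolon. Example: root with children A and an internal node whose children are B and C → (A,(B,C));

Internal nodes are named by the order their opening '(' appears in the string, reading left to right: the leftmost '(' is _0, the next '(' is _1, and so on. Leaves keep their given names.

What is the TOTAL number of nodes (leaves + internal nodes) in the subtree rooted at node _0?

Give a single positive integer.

Answer: 16

Derivation:
Newick: (C,(A,(B,(H,S,K),M,J)),T,(N,F));
Locate _0: it is the '(' at position 0 (the 1st '(' reading left to right).
Query: subtree rooted at _0
_0: subtree_size = 1 + 15
  C: subtree_size = 1 + 0
  _1: subtree_size = 1 + 9
    A: subtree_size = 1 + 0
    _2: subtree_size = 1 + 7
      B: subtree_size = 1 + 0
      _3: subtree_size = 1 + 3
        H: subtree_size = 1 + 0
        S: subtree_size = 1 + 0
        K: subtree_size = 1 + 0
      M: subtree_size = 1 + 0
      J: subtree_size = 1 + 0
  T: subtree_size = 1 + 0
  _4: subtree_size = 1 + 2
    N: subtree_size = 1 + 0
    F: subtree_size = 1 + 0
Total subtree size of _0: 16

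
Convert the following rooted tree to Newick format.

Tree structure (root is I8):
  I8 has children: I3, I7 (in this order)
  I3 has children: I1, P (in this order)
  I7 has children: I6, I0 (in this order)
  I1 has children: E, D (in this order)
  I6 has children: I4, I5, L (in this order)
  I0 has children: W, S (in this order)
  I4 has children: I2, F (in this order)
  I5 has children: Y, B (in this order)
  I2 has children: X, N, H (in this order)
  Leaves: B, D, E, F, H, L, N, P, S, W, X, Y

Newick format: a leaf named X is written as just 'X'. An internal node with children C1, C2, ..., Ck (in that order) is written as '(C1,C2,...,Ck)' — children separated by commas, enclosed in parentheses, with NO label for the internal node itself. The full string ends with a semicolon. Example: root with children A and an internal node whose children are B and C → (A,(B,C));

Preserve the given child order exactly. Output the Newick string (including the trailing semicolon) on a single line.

internal I8 with children ['I3', 'I7']
  internal I3 with children ['I1', 'P']
    internal I1 with children ['E', 'D']
      leaf 'E' → 'E'
      leaf 'D' → 'D'
    → '(E,D)'
    leaf 'P' → 'P'
  → '((E,D),P)'
  internal I7 with children ['I6', 'I0']
    internal I6 with children ['I4', 'I5', 'L']
      internal I4 with children ['I2', 'F']
        internal I2 with children ['X', 'N', 'H']
          leaf 'X' → 'X'
          leaf 'N' → 'N'
          leaf 'H' → 'H'
        → '(X,N,H)'
        leaf 'F' → 'F'
      → '((X,N,H),F)'
      internal I5 with children ['Y', 'B']
        leaf 'Y' → 'Y'
        leaf 'B' → 'B'
      → '(Y,B)'
      leaf 'L' → 'L'
    → '(((X,N,H),F),(Y,B),L)'
    internal I0 with children ['W', 'S']
      leaf 'W' → 'W'
      leaf 'S' → 'S'
    → '(W,S)'
  → '((((X,N,H),F),(Y,B),L),(W,S))'
→ '(((E,D),P),((((X,N,H),F),(Y,B),L),(W,S)))'
Final: (((E,D),P),((((X,N,H),F),(Y,B),L),(W,S)));

Answer: (((E,D),P),((((X,N,H),F),(Y,B),L),(W,S)));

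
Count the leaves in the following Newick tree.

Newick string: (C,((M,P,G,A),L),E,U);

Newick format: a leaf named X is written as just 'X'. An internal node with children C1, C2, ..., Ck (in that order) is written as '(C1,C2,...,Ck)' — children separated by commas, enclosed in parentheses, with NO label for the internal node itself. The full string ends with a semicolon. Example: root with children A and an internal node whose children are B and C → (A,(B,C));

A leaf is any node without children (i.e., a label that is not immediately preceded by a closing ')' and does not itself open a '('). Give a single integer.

Answer: 8

Derivation:
Newick: (C,((M,P,G,A),L),E,U);
Scan left-to-right; a leaf is any maximal label run not followed by '(':
  pos 1: leaf 'C' → count = 1
  pos 5: leaf 'M' → count = 2
  pos 7: leaf 'P' → count = 3
  pos 9: leaf 'G' → count = 4
  pos 11: leaf 'A' → count = 5
  pos 14: leaf 'L' → count = 6
  pos 17: leaf 'E' → count = 7
  pos 19: leaf 'U' → count = 8
Total leaves: 8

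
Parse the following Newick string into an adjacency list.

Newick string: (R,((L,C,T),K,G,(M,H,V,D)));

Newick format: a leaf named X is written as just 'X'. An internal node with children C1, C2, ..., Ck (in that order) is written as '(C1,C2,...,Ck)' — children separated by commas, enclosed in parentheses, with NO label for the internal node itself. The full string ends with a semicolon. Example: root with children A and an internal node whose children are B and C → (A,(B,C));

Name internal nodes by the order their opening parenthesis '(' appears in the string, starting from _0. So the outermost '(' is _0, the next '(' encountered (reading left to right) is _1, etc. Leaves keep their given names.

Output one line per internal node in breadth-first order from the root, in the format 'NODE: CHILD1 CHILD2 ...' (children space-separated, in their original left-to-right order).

Answer: _0: R _1
_1: _2 K G _3
_2: L C T
_3: M H V D

Derivation:
Input: (R,((L,C,T),K,G,(M,H,V,D)));
Scanning left-to-right, naming '(' by encounter order:
  pos 0: '(' -> open internal node _0 (depth 1)
  pos 3: '(' -> open internal node _1 (depth 2)
  pos 4: '(' -> open internal node _2 (depth 3)
  pos 10: ')' -> close internal node _2 (now at depth 2)
  pos 16: '(' -> open internal node _3 (depth 3)
  pos 24: ')' -> close internal node _3 (now at depth 2)
  pos 25: ')' -> close internal node _1 (now at depth 1)
  pos 26: ')' -> close internal node _0 (now at depth 0)
Total internal nodes: 4
BFS adjacency from root:
  _0: R _1
  _1: _2 K G _3
  _2: L C T
  _3: M H V D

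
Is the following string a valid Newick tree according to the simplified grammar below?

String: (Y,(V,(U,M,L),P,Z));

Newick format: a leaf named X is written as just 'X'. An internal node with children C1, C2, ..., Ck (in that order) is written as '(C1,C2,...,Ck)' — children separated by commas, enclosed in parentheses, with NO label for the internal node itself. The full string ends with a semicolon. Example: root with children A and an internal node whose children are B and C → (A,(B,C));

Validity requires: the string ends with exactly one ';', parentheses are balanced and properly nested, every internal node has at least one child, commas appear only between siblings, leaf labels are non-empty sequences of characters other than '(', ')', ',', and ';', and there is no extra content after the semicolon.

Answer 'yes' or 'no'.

Input: (Y,(V,(U,M,L),P,Z));
Paren balance: 3 '(' vs 3 ')' OK
Ends with single ';': True
Full parse: OK
Valid: True

Answer: yes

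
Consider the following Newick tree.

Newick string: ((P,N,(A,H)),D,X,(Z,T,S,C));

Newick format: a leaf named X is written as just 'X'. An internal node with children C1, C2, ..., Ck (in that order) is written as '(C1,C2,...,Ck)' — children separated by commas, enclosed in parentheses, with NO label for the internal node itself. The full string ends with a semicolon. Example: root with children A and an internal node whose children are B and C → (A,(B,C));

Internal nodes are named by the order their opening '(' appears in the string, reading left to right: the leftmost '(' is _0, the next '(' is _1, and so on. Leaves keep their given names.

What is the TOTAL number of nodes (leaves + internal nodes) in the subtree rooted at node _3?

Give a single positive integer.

Answer: 5

Derivation:
Newick: ((P,N,(A,H)),D,X,(Z,T,S,C));
Locate _3: it is the '(' at position 17 (the 4th '(' reading left to right).
Query: subtree rooted at _3
_3: subtree_size = 1 + 4
  Z: subtree_size = 1 + 0
  T: subtree_size = 1 + 0
  S: subtree_size = 1 + 0
  C: subtree_size = 1 + 0
Total subtree size of _3: 5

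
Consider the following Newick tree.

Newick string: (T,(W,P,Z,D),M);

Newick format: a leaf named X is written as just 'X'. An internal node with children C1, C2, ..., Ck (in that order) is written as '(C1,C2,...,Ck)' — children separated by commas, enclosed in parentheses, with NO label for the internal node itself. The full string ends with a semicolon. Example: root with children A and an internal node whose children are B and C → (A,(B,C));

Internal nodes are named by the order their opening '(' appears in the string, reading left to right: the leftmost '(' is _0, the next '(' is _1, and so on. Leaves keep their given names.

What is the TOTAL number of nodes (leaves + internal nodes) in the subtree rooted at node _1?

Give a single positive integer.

Answer: 5

Derivation:
Newick: (T,(W,P,Z,D),M);
Locate _1: it is the '(' at position 3 (the 2nd '(' reading left to right).
Query: subtree rooted at _1
_1: subtree_size = 1 + 4
  W: subtree_size = 1 + 0
  P: subtree_size = 1 + 0
  Z: subtree_size = 1 + 0
  D: subtree_size = 1 + 0
Total subtree size of _1: 5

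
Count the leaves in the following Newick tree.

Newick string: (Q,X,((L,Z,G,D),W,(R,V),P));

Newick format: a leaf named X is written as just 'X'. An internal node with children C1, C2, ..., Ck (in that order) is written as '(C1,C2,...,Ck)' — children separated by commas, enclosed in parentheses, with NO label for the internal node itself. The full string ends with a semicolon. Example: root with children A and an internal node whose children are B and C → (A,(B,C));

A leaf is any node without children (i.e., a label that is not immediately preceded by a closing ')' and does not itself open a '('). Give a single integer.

Answer: 10

Derivation:
Newick: (Q,X,((L,Z,G,D),W,(R,V),P));
Scan left-to-right; a leaf is any maximal label run not followed by '(':
  pos 1: leaf 'Q' → count = 1
  pos 3: leaf 'X' → count = 2
  pos 7: leaf 'L' → count = 3
  pos 9: leaf 'Z' → count = 4
  pos 11: leaf 'G' → count = 5
  pos 13: leaf 'D' → count = 6
  pos 16: leaf 'W' → count = 7
  pos 19: leaf 'R' → count = 8
  pos 21: leaf 'V' → count = 9
  pos 24: leaf 'P' → count = 10
Total leaves: 10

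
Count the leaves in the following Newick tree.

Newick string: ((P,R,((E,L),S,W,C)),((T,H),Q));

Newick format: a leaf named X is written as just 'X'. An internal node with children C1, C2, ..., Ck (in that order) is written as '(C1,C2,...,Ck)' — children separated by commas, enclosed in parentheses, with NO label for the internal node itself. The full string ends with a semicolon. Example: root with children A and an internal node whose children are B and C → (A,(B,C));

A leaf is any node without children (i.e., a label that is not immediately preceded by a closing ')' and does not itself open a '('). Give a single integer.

Newick: ((P,R,((E,L),S,W,C)),((T,H),Q));
Scan left-to-right; a leaf is any maximal label run not followed by '(':
  pos 2: leaf 'P' → count = 1
  pos 4: leaf 'R' → count = 2
  pos 8: leaf 'E' → count = 3
  pos 10: leaf 'L' → count = 4
  pos 13: leaf 'S' → count = 5
  pos 15: leaf 'W' → count = 6
  pos 17: leaf 'C' → count = 7
  pos 23: leaf 'T' → count = 8
  pos 25: leaf 'H' → count = 9
  pos 28: leaf 'Q' → count = 10
Total leaves: 10

Answer: 10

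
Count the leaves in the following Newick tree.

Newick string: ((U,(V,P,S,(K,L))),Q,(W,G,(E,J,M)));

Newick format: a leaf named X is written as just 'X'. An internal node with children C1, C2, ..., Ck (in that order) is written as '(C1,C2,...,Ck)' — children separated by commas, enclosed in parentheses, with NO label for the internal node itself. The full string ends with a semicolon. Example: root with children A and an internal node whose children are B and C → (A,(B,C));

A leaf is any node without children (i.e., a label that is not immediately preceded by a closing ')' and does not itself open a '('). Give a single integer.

Newick: ((U,(V,P,S,(K,L))),Q,(W,G,(E,J,M)));
Scan left-to-right; a leaf is any maximal label run not followed by '(':
  pos 2: leaf 'U' → count = 1
  pos 5: leaf 'V' → count = 2
  pos 7: leaf 'P' → count = 3
  pos 9: leaf 'S' → count = 4
  pos 12: leaf 'K' → count = 5
  pos 14: leaf 'L' → count = 6
  pos 19: leaf 'Q' → count = 7
  pos 22: leaf 'W' → count = 8
  pos 24: leaf 'G' → count = 9
  pos 27: leaf 'E' → count = 10
  pos 29: leaf 'J' → count = 11
  pos 31: leaf 'M' → count = 12
Total leaves: 12

Answer: 12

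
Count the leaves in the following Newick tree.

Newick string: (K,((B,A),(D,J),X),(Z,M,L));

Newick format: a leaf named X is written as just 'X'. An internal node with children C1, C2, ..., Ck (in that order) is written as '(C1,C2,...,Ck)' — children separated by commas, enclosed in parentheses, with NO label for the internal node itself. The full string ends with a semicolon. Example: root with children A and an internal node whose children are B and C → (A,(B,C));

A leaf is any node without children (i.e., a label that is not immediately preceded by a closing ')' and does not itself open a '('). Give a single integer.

Answer: 9

Derivation:
Newick: (K,((B,A),(D,J),X),(Z,M,L));
Scan left-to-right; a leaf is any maximal label run not followed by '(':
  pos 1: leaf 'K' → count = 1
  pos 5: leaf 'B' → count = 2
  pos 7: leaf 'A' → count = 3
  pos 11: leaf 'D' → count = 4
  pos 13: leaf 'J' → count = 5
  pos 16: leaf 'X' → count = 6
  pos 20: leaf 'Z' → count = 7
  pos 22: leaf 'M' → count = 8
  pos 24: leaf 'L' → count = 9
Total leaves: 9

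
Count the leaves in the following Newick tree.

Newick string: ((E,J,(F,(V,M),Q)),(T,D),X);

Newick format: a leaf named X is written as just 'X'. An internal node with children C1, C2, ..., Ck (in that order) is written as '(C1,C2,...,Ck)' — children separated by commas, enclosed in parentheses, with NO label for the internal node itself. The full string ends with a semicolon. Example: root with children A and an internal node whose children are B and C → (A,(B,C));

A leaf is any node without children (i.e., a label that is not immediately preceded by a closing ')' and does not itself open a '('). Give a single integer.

Newick: ((E,J,(F,(V,M),Q)),(T,D),X);
Scan left-to-right; a leaf is any maximal label run not followed by '(':
  pos 2: leaf 'E' → count = 1
  pos 4: leaf 'J' → count = 2
  pos 7: leaf 'F' → count = 3
  pos 10: leaf 'V' → count = 4
  pos 12: leaf 'M' → count = 5
  pos 15: leaf 'Q' → count = 6
  pos 20: leaf 'T' → count = 7
  pos 22: leaf 'D' → count = 8
  pos 25: leaf 'X' → count = 9
Total leaves: 9

Answer: 9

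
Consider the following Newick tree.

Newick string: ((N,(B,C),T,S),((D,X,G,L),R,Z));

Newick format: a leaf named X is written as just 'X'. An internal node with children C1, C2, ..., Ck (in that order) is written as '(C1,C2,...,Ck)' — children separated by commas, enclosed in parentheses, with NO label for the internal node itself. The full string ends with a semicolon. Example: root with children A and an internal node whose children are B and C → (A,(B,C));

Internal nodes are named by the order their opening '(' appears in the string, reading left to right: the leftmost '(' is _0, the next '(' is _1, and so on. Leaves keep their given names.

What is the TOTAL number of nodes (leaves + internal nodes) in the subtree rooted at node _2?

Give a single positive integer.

Answer: 3

Derivation:
Newick: ((N,(B,C),T,S),((D,X,G,L),R,Z));
Locate _2: it is the '(' at position 4 (the 3rd '(' reading left to right).
Query: subtree rooted at _2
_2: subtree_size = 1 + 2
  B: subtree_size = 1 + 0
  C: subtree_size = 1 + 0
Total subtree size of _2: 3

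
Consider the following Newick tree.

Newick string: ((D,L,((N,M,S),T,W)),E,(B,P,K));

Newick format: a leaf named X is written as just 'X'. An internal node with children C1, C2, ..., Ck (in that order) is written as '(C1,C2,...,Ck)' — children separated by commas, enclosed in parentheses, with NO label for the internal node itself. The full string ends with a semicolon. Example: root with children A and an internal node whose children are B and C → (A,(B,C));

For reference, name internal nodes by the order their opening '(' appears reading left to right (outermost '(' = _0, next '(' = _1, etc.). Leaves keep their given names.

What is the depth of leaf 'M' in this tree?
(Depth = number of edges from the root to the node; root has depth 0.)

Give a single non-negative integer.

Newick: ((D,L,((N,M,S),T,W)),E,(B,P,K));
Naming internals by '(' encounter order: outermost '(' = _0, next = _1, ...
Query node: M
Path from root: _0 -> _1 -> _2 -> _3 -> M
Depth of M: 4 (number of edges from root)

Answer: 4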